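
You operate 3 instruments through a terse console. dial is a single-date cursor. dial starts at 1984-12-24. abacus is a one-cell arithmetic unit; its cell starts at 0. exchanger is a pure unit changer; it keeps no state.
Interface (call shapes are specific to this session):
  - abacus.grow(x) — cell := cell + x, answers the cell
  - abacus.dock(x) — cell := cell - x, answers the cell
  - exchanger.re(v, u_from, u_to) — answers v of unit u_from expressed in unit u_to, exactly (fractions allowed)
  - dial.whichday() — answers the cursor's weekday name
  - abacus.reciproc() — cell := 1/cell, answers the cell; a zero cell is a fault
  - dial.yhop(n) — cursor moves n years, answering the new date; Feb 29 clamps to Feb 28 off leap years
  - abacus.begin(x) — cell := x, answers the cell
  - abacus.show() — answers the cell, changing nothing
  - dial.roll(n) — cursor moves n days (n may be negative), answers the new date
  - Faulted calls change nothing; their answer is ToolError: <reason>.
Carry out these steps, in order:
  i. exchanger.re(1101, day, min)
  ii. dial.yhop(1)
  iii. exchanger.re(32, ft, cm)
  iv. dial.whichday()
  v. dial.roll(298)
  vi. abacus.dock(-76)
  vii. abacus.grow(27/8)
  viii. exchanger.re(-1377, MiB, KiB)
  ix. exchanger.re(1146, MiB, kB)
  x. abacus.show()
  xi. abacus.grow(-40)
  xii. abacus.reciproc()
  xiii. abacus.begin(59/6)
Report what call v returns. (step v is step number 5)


Answer: 1986-10-18

Derivation:
~$ re 1101 day min
:: 1585440
~$ yhop 1
:: 1985-12-24
~$ re 32 ft cm
:: 24384/25
~$ whichday
:: Tuesday
~$ roll 298
:: 1986-10-18
~$ dock -76
:: 76
~$ grow 27/8
:: 635/8
~$ re -1377 MiB KiB
:: -1410048
~$ re 1146 MiB kB
:: 150208512/125
~$ show
:: 635/8
~$ grow -40
:: 315/8
~$ reciproc
:: 8/315
~$ begin 59/6
:: 59/6


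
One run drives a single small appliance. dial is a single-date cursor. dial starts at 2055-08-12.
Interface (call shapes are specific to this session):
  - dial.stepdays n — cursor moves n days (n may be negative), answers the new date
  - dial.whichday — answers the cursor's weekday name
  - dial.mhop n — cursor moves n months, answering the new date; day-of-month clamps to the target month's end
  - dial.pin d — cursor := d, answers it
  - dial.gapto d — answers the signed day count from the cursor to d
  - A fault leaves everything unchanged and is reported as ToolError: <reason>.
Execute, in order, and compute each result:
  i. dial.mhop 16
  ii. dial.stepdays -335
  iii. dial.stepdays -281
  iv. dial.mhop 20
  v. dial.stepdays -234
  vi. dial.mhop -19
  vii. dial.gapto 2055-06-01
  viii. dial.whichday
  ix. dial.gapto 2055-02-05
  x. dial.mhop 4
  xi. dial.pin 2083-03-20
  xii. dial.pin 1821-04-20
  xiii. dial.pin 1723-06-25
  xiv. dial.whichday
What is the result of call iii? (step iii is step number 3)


Act: dial.mhop[n='16']
Obs: 2056-12-12
Act: dial.stepdays[n='-335']
Obs: 2056-01-12
Act: dial.stepdays[n='-281']
Obs: 2055-04-06
Act: dial.mhop[n='20']
Obs: 2056-12-06
Act: dial.stepdays[n='-234']
Obs: 2056-04-16
Act: dial.mhop[n='-19']
Obs: 2054-09-16
Act: dial.gapto[d='2055-06-01']
Obs: 258
Act: dial.whichday[]
Obs: Wednesday
Act: dial.gapto[d='2055-02-05']
Obs: 142
Act: dial.mhop[n='4']
Obs: 2055-01-16
Act: dial.pin[d='2083-03-20']
Obs: 2083-03-20
Act: dial.pin[d='1821-04-20']
Obs: 1821-04-20
Act: dial.pin[d='1723-06-25']
Obs: 1723-06-25
Act: dial.whichday[]
Obs: Friday

Answer: 2055-04-06


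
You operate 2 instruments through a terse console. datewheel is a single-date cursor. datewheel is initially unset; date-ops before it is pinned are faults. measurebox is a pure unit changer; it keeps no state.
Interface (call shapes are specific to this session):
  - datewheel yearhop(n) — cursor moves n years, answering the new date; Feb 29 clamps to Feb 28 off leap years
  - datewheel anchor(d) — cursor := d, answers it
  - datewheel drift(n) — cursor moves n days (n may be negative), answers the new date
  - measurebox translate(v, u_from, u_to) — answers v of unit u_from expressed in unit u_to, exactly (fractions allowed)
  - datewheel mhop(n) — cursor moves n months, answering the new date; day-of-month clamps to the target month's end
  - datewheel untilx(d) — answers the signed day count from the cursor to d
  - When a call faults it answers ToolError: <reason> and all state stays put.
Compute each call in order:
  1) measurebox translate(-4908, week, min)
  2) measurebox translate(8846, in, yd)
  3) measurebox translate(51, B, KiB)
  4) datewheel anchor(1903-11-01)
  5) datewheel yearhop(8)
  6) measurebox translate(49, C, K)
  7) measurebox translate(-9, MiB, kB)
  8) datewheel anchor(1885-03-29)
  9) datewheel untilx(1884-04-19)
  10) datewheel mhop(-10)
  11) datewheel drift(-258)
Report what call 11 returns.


-> measurebox translate(v=-4908, u_from=week, u_to=min)
<- -49472640
-> measurebox translate(v=8846, u_from=in, u_to=yd)
<- 4423/18
-> measurebox translate(v=51, u_from=B, u_to=KiB)
<- 51/1024
-> datewheel anchor(d=1903-11-01)
<- 1903-11-01
-> datewheel yearhop(n=8)
<- 1911-11-01
-> measurebox translate(v=49, u_from=C, u_to=K)
<- 6443/20
-> measurebox translate(v=-9, u_from=MiB, u_to=kB)
<- -1179648/125
-> datewheel anchor(d=1885-03-29)
<- 1885-03-29
-> datewheel untilx(d=1884-04-19)
<- -344
-> datewheel mhop(n=-10)
<- 1884-05-29
-> datewheel drift(n=-258)
<- 1883-09-14

Answer: 1883-09-14


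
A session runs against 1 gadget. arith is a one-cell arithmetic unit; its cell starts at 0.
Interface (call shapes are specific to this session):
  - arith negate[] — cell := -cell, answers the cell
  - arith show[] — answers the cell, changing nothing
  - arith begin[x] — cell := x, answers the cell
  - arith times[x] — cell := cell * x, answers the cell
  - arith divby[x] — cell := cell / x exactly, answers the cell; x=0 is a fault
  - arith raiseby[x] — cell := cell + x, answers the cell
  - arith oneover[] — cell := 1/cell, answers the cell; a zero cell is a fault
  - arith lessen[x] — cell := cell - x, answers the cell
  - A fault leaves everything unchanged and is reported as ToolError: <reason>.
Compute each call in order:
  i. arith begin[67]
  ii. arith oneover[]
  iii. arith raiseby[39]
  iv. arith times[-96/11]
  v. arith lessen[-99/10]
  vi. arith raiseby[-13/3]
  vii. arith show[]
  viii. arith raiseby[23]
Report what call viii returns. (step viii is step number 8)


Answer: -6896711/22110

Derivation:
! 1. arith begin(67) -> 67
! 2. arith oneover() -> 1/67
! 3. arith raiseby(39) -> 2614/67
! 4. arith times(-96/11) -> -250944/737
! 5. arith lessen(-99/10) -> -2436477/7370
! 6. arith raiseby(-13/3) -> -7405241/22110
! 7. arith show() -> -7405241/22110
! 8. arith raiseby(23) -> -6896711/22110


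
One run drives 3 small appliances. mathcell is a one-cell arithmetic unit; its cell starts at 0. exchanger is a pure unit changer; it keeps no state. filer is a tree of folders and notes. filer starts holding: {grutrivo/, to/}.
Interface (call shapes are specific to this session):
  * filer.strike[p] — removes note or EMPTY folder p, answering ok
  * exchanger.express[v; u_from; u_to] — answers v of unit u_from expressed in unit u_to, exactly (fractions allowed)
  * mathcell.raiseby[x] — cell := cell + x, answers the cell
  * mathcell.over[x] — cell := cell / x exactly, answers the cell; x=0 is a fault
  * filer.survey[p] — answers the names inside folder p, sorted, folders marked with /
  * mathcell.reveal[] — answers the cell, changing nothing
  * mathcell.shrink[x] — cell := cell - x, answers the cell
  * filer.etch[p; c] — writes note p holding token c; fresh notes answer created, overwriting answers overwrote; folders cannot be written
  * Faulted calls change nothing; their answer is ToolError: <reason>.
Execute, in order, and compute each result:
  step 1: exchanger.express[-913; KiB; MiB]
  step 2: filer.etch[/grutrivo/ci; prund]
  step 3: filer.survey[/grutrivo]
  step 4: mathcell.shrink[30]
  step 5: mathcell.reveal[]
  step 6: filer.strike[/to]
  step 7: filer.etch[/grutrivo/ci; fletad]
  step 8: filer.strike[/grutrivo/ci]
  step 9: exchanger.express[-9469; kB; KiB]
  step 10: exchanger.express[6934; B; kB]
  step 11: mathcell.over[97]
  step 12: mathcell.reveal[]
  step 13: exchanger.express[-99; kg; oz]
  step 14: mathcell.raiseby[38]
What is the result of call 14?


Answer: 3656/97

Derivation:
Calling exchanger.express on -913, KiB, MiB, giving -913/1024.
Now I run filer.etch on /grutrivo/ci, prund: created.
I use filer.survey on /grutrivo, which returns [ci].
I call mathcell.shrink on 30, → -30.
I call mathcell.reveal: -30.
Next I call filer.strike on /to, giving ok.
Next I call filer.etch on /grutrivo/ci, fletad, — result: overwrote.
Using filer.strike on /grutrivo/ci, → ok.
Using exchanger.express on -9469, kB, KiB: -1183625/128.
I try exchanger.express on 6934, B, kB, which returns 3467/500.
I invoke mathcell.over on 97, which returns -30/97.
Now I run mathcell.reveal(), and see -30/97.
I call exchanger.express on -99, kg, oz, yielding -14400000000/4123567.
Then mathcell.raiseby on 38, and get 3656/97.


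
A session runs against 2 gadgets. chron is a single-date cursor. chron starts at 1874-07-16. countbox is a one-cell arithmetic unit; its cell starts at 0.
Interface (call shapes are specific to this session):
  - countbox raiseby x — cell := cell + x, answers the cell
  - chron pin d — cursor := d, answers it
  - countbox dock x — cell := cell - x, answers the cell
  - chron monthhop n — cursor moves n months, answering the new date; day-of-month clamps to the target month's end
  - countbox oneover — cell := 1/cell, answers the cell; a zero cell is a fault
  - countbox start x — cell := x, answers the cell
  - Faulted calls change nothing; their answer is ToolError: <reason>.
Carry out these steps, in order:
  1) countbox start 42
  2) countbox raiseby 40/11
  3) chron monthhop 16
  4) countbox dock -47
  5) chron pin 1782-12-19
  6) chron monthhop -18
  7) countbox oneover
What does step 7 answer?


Answer: 11/1019

Derivation:
==> countbox start(x='42')
<== 42
==> countbox raiseby(x='40/11')
<== 502/11
==> chron monthhop(n='16')
<== 1875-11-16
==> countbox dock(x='-47')
<== 1019/11
==> chron pin(d='1782-12-19')
<== 1782-12-19
==> chron monthhop(n='-18')
<== 1781-06-19
==> countbox oneover()
<== 11/1019


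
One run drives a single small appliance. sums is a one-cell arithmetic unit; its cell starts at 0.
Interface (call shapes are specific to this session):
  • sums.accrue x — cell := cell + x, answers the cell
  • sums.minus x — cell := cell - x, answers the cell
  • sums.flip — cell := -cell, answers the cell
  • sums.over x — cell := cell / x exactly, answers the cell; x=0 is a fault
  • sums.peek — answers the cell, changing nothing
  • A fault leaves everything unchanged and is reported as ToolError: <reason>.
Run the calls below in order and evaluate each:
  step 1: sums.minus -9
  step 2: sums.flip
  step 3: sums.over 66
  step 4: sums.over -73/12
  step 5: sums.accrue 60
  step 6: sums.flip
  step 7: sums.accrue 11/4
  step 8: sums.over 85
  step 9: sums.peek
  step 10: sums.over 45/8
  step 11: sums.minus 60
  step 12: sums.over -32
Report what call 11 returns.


Answer: -184656418/3071475

Derivation:
;; sums.minus(-9) == 9
;; sums.flip() == -9
;; sums.over(66) == -3/22
;; sums.over(-73/12) == 18/803
;; sums.accrue(60) == 48198/803
;; sums.flip() == -48198/803
;; sums.accrue(11/4) == -183959/3212
;; sums.over(85) == -183959/273020
;; sums.peek() == -183959/273020
;; sums.over(45/8) == -367918/3071475
;; sums.minus(60) == -184656418/3071475
;; sums.over(-32) == 92328209/49143600


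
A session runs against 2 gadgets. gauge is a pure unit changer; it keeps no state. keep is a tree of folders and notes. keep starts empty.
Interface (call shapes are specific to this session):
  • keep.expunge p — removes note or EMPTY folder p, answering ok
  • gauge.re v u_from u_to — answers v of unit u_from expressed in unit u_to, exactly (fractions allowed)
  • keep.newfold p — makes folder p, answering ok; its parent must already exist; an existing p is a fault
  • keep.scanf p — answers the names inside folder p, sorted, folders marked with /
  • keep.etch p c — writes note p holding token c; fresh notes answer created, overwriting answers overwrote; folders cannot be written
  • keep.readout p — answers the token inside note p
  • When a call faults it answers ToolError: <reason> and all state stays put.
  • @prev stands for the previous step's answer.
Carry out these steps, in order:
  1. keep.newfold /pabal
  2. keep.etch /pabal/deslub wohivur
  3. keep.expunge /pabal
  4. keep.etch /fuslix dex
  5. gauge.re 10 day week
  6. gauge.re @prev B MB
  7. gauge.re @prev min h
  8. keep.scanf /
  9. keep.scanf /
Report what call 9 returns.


==> newfold(/pabal)
<== ok
==> etch(/pabal/deslub, wohivur)
<== created
==> expunge(/pabal)
<== ToolError: not empty
==> etch(/fuslix, dex)
<== created
==> re(10, day, week)
<== 10/7
==> re(@prev, B, MB)
<== 1/700000
==> re(@prev, min, h)
<== 1/42000000
==> scanf(/)
<== [fuslix, pabal/]
==> scanf(/)
<== [fuslix, pabal/]

Answer: [fuslix, pabal/]


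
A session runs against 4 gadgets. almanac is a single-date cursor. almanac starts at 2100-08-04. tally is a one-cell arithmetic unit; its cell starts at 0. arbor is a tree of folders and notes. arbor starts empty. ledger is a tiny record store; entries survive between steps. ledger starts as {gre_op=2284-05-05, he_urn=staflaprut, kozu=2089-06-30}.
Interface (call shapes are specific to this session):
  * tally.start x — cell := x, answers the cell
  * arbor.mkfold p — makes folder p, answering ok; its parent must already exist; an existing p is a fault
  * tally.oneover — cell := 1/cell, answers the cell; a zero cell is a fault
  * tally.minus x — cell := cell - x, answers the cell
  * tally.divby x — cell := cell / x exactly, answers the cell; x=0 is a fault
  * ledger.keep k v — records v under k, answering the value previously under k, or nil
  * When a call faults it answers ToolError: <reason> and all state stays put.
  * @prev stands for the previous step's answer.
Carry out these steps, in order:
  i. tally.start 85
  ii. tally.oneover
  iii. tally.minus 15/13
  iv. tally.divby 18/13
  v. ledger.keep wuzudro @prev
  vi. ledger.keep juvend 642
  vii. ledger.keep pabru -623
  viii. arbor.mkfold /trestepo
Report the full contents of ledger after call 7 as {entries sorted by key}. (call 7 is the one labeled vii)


Answer: {gre_op=2284-05-05, he_urn=staflaprut, juvend=642, kozu=2089-06-30, pabru=-623, wuzudro=-631/765}

Derivation:
Step: tally.start[x→85]
Result: 85
Step: tally.oneover[]
Result: 1/85
Step: tally.minus[x→15/13]
Result: -1262/1105
Step: tally.divby[x→18/13]
Result: -631/765
Step: ledger.keep[k→wuzudro; v→@prev]
Result: nil
Step: ledger.keep[k→juvend; v→642]
Result: nil
Step: ledger.keep[k→pabru; v→-623]
Result: nil
Step: arbor.mkfold[p→/trestepo]
Result: ok


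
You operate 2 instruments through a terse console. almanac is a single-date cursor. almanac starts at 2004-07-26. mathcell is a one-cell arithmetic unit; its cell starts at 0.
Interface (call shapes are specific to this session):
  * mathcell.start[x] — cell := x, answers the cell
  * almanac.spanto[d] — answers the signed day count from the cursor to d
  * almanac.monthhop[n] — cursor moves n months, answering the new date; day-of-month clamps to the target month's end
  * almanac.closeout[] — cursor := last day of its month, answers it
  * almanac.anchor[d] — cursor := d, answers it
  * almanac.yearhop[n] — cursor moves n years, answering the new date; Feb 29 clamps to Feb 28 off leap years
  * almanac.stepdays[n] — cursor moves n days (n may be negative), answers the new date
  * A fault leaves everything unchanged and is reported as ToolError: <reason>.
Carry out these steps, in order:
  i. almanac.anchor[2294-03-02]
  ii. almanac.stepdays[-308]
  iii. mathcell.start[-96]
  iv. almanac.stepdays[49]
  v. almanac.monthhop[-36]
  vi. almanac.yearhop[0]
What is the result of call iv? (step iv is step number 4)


==> anchor(d='2294-03-02')
<== 2294-03-02
==> stepdays(n='-308')
<== 2293-04-28
==> start(x='-96')
<== -96
==> stepdays(n='49')
<== 2293-06-16
==> monthhop(n='-36')
<== 2290-06-16
==> yearhop(n='0')
<== 2290-06-16

Answer: 2293-06-16


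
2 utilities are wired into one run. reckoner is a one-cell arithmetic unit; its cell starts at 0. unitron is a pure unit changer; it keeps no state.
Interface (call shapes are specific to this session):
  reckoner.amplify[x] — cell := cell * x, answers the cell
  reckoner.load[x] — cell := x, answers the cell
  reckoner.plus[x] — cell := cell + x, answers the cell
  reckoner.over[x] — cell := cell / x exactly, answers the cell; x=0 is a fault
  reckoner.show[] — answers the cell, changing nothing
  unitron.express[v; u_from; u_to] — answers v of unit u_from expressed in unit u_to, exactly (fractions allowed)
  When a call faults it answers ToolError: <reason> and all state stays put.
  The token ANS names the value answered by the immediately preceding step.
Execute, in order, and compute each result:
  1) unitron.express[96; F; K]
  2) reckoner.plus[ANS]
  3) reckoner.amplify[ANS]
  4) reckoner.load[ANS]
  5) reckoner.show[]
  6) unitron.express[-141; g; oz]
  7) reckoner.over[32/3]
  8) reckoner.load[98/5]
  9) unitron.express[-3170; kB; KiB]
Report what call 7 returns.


==> unitron.express(v: 96, u_from: F, u_to: K)
<== 55567/180
==> reckoner.plus(x: ANS)
<== 55567/180
==> reckoner.amplify(x: ANS)
<== 3087691489/32400
==> reckoner.load(x: ANS)
<== 3087691489/32400
==> reckoner.show()
<== 3087691489/32400
==> unitron.express(v: -141, u_from: g, u_to: oz)
<== -225600000/45359237
==> reckoner.over(x: 32/3)
<== 3087691489/345600
==> reckoner.load(x: 98/5)
<== 98/5
==> unitron.express(v: -3170, u_from: kB, u_to: KiB)
<== -198125/64

Answer: 3087691489/345600


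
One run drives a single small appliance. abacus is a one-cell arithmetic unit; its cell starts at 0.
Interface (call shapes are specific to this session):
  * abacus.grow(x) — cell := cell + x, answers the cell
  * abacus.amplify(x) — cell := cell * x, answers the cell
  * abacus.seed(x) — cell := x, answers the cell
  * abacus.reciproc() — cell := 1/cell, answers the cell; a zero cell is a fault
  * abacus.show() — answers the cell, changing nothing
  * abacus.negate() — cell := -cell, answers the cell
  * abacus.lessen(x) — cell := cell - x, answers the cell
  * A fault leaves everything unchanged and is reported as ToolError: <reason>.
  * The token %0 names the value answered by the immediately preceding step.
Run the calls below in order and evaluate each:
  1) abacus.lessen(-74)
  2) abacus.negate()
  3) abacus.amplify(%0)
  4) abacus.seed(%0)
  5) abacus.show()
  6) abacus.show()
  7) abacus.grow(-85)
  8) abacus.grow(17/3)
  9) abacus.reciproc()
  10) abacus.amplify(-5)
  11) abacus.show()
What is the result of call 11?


Answer: -3/3238

Derivation:
Now I run lessen(x→-74), and get 74.
Invoking negate, → -74.
Calling amplify(x→%0), and get 5476.
I try seed(x→%0), and get 5476.
Then show, and observe 5476.
I use show(), and observe 5476.
I try grow(x→-85), which returns 5391.
I call grow(x→17/3), and see 16190/3.
Then reciproc(), and get 3/16190.
I call amplify(x→-5), yielding -3/3238.
Next I call show, and see -3/3238.


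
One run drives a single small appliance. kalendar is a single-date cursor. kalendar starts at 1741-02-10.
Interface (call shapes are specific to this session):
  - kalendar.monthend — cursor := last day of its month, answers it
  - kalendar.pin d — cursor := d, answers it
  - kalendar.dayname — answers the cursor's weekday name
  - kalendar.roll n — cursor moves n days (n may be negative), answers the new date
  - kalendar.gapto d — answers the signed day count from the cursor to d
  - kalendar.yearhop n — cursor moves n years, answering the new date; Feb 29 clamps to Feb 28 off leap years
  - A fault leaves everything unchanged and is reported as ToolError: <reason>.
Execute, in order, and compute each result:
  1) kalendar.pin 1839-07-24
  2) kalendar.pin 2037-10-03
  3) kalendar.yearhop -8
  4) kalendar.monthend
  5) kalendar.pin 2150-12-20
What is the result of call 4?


Answer: 2029-10-31

Derivation:
·→ kalendar.pin(d→1839-07-24)
·← 1839-07-24
·→ kalendar.pin(d→2037-10-03)
·← 2037-10-03
·→ kalendar.yearhop(n→-8)
·← 2029-10-03
·→ kalendar.monthend()
·← 2029-10-31
·→ kalendar.pin(d→2150-12-20)
·← 2150-12-20


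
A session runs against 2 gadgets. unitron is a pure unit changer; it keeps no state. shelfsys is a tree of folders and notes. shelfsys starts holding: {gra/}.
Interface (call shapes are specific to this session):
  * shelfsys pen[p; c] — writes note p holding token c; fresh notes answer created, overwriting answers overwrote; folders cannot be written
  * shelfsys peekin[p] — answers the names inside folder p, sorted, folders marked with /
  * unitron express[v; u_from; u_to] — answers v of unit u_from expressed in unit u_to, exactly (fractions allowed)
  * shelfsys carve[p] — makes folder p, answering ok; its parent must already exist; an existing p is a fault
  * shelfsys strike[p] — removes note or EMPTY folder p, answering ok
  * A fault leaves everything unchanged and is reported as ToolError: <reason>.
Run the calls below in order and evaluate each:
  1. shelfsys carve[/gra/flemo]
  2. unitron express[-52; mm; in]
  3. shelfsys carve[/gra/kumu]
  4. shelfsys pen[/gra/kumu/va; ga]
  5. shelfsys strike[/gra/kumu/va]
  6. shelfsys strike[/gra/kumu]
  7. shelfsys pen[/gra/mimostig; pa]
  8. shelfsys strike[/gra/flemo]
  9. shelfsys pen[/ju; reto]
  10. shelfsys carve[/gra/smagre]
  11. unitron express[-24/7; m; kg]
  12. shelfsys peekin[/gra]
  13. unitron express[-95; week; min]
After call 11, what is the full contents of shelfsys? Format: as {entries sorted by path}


! 1. shelfsys carve(p=/gra/flemo) => ok
! 2. unitron express(v=-52, u_from=mm, u_to=in) => -260/127
! 3. shelfsys carve(p=/gra/kumu) => ok
! 4. shelfsys pen(p=/gra/kumu/va, c=ga) => created
! 5. shelfsys strike(p=/gra/kumu/va) => ok
! 6. shelfsys strike(p=/gra/kumu) => ok
! 7. shelfsys pen(p=/gra/mimostig, c=pa) => created
! 8. shelfsys strike(p=/gra/flemo) => ok
! 9. shelfsys pen(p=/ju, c=reto) => created
! 10. shelfsys carve(p=/gra/smagre) => ok
! 11. unitron express(v=-24/7, u_from=m, u_to=kg) => ToolError: incompatible units
! 12. shelfsys peekin(p=/gra) => [mimostig, smagre/]
! 13. unitron express(v=-95, u_from=week, u_to=min) => -957600

Answer: {gra/, gra/mimostig=pa, gra/smagre/, ju=reto}


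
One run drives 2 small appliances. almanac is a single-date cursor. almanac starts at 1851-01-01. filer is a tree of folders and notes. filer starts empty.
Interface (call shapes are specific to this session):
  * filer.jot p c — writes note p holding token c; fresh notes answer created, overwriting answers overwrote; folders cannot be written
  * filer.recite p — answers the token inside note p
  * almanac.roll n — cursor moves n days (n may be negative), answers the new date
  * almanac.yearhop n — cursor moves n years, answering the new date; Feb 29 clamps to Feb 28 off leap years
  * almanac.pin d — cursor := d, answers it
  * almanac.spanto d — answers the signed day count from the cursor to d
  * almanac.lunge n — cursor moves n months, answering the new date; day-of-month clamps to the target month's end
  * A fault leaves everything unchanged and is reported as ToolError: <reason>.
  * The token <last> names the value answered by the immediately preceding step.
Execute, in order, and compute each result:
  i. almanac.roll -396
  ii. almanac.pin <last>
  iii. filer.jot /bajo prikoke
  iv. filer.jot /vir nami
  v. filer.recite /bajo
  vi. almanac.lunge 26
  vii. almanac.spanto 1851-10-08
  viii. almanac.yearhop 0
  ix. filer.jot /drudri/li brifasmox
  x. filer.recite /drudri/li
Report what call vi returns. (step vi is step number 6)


> roll -396
  1849-12-01
> pin <last>
  1849-12-01
> jot /bajo prikoke
  created
> jot /vir nami
  created
> recite /bajo
  prikoke
> lunge 26
  1852-02-01
> spanto 1851-10-08
  -116
> yearhop 0
  1852-02-01
> jot /drudri/li brifasmox
  ToolError: no parent
> recite /drudri/li
  ToolError: not found

Answer: 1852-02-01


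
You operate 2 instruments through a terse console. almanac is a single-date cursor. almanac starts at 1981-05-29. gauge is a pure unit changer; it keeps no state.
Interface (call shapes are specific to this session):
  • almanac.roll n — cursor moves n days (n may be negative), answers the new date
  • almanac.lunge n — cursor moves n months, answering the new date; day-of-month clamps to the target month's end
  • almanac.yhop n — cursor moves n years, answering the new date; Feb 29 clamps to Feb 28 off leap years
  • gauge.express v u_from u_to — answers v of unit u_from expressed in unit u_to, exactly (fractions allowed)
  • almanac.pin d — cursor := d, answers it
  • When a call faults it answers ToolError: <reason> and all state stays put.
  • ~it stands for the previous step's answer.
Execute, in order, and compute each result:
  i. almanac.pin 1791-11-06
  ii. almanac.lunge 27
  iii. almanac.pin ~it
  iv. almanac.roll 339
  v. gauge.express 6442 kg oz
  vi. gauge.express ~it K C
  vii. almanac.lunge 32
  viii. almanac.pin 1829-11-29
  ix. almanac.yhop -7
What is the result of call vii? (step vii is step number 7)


Answer: 1797-09-11

Derivation:
CALL pin[d→1791-11-06]
RET  1791-11-06
CALL lunge[n→27]
RET  1794-02-06
CALL pin[d→~it]
RET  1794-02-06
CALL roll[n→339]
RET  1795-01-11
CALL express[v→6442; u_from→kg; u_to→oz]
RET  10307200000000/45359237
CALL express[v→~it; u_from→K; u_to→C]
RET  205896202488269/907184740
CALL lunge[n→32]
RET  1797-09-11
CALL pin[d→1829-11-29]
RET  1829-11-29
CALL yhop[n→-7]
RET  1822-11-29


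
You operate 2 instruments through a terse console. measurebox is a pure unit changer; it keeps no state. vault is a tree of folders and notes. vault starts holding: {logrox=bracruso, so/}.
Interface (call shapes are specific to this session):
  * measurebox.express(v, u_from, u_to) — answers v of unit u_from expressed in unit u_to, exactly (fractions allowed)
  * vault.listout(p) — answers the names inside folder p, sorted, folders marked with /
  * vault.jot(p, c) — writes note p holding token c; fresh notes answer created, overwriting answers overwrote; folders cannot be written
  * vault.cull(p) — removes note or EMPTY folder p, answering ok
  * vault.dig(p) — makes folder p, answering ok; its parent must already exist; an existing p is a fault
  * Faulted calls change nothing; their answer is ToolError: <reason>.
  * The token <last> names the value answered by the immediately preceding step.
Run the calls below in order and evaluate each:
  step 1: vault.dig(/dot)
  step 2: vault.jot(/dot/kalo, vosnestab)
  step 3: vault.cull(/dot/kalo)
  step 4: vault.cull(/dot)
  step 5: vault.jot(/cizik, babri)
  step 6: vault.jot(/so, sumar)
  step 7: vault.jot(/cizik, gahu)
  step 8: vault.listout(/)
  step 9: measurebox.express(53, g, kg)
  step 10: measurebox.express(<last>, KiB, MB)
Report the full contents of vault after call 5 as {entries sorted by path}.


# 1. vault.dig(p→/dot) == ok
# 2. vault.jot(p→/dot/kalo, c→vosnestab) == created
# 3. vault.cull(p→/dot/kalo) == ok
# 4. vault.cull(p→/dot) == ok
# 5. vault.jot(p→/cizik, c→babri) == created
# 6. vault.jot(p→/so, c→sumar) == ToolError: is a directory
# 7. vault.jot(p→/cizik, c→gahu) == overwrote
# 8. vault.listout(p→/) == [cizik, logrox, so/]
# 9. measurebox.express(v→53, u_from→g, u_to→kg) == 53/1000
# 10. measurebox.express(v→<last>, u_from→KiB, u_to→MB) == 106/1953125

Answer: {cizik=babri, logrox=bracruso, so/}


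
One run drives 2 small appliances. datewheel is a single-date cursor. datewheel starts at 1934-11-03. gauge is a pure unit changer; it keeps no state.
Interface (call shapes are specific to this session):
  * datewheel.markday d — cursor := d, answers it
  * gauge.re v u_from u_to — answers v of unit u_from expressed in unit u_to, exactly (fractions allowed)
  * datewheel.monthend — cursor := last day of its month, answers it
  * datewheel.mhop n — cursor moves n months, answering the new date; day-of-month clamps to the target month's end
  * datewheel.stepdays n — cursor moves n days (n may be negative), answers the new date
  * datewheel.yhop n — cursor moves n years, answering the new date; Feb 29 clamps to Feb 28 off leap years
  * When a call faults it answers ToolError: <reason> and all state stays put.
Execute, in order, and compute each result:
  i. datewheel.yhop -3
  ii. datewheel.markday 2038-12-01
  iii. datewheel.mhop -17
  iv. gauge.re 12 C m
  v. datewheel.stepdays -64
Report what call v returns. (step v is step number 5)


Now I run datewheel.yhop using n→-3, and get 1931-11-03.
Now I run datewheel.markday using d→2038-12-01: 2038-12-01.
Invoking datewheel.mhop using n→-17, which returns 2037-07-01.
I call gauge.re using v→12, u_from→C, u_to→m, yielding ToolError: incompatible units.
Invoking datewheel.stepdays using n→-64, — result: 2037-04-28.

Answer: 2037-04-28


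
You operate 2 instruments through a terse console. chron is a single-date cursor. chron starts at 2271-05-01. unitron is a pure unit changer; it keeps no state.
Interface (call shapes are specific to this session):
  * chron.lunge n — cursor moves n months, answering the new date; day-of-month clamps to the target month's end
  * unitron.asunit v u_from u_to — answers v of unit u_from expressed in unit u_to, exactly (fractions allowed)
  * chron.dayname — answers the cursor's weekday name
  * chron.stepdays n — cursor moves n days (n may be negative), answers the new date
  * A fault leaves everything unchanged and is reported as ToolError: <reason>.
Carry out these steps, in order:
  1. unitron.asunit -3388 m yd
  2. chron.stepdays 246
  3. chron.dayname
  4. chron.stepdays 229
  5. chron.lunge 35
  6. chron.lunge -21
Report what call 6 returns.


Answer: 2273-10-18

Derivation:
-> unitron.asunit(v→-3388, u_from→m, u_to→yd)
<- -4235000/1143
-> chron.stepdays(n→246)
<- 2272-01-02
-> chron.dayname()
<- Tuesday
-> chron.stepdays(n→229)
<- 2272-08-18
-> chron.lunge(n→35)
<- 2275-07-18
-> chron.lunge(n→-21)
<- 2273-10-18


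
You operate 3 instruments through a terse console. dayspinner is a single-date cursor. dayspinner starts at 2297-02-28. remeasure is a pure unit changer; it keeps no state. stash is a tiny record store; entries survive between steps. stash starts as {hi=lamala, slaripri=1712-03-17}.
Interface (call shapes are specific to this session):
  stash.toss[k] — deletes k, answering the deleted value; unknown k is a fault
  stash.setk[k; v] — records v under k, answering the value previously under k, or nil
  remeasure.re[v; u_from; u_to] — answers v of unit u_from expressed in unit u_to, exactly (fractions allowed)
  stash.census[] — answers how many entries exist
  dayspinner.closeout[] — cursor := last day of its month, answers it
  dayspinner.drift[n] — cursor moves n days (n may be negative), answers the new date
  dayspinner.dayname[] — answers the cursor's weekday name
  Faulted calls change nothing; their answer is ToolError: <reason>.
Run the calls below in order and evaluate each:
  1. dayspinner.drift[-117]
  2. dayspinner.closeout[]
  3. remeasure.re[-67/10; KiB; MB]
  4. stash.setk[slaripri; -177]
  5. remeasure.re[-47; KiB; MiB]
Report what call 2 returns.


Answer: 2296-11-30

Derivation:
// 1. dayspinner.drift(n→-117) : 2296-11-03
// 2. dayspinner.closeout() : 2296-11-30
// 3. remeasure.re(v→-67/10, u_from→KiB, u_to→MB) : -536/78125
// 4. stash.setk(k→slaripri, v→-177) : 1712-03-17
// 5. remeasure.re(v→-47, u_from→KiB, u_to→MiB) : -47/1024


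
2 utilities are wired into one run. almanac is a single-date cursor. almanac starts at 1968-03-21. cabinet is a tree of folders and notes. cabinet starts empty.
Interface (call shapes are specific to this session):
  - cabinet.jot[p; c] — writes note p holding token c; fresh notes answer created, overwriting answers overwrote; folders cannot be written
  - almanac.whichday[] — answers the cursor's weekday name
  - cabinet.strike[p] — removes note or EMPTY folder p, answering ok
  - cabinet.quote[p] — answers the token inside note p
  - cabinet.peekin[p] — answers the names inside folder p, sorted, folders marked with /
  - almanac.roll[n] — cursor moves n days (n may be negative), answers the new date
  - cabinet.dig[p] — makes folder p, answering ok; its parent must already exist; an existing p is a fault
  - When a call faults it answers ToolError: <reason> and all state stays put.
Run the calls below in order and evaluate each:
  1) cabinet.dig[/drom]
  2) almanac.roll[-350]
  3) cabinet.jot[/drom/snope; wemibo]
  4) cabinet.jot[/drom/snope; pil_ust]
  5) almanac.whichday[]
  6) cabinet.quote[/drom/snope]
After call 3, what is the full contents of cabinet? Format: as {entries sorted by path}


// 1. dig(p→/drom) : ok
// 2. roll(n→-350) : 1967-04-06
// 3. jot(p→/drom/snope, c→wemibo) : created
// 4. jot(p→/drom/snope, c→pil_ust) : overwrote
// 5. whichday() : Thursday
// 6. quote(p→/drom/snope) : pil_ust

Answer: {drom/, drom/snope=wemibo}


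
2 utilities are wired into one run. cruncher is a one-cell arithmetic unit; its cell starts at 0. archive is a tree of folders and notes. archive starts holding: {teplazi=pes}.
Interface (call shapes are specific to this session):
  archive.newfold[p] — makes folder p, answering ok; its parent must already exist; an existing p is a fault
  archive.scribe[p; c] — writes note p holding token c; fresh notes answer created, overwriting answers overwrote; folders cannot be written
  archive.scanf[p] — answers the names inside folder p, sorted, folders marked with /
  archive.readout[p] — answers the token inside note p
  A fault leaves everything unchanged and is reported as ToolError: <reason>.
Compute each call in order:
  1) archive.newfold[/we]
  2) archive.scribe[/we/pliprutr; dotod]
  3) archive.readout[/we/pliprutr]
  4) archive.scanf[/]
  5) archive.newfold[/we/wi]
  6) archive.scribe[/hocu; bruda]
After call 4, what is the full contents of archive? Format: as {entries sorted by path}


Next I call newfold(p→/we): ok.
Invoking scribe(p→/we/pliprutr, c→dotod), giving created.
I try readout(p→/we/pliprutr): dotod.
I invoke scanf(p→/), and get [teplazi, we/].
Calling newfold(p→/we/wi), giving ok.
Then scribe(p→/hocu, c→bruda), — result: created.

Answer: {teplazi=pes, we/, we/pliprutr=dotod}


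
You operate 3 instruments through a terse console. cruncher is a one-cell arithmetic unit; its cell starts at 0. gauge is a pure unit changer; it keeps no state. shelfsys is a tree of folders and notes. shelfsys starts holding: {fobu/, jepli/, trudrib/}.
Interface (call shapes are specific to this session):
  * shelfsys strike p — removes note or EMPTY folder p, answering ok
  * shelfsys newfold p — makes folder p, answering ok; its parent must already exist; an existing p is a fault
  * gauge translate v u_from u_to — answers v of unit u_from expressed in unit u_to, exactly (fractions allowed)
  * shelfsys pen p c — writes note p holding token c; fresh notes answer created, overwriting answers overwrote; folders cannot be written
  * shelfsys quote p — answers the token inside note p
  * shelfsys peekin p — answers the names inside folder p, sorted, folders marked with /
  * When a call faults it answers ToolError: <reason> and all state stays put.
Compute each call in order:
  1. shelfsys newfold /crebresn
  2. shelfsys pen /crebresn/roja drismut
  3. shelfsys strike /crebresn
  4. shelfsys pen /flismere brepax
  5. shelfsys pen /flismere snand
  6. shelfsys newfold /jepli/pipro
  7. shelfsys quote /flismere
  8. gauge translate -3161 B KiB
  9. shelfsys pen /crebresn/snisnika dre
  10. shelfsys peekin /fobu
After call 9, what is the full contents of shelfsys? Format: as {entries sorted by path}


Answer: {crebresn/, crebresn/roja=drismut, crebresn/snisnika=dre, flismere=snand, fobu/, jepli/, jepli/pipro/, trudrib/}

Derivation:
Invoking shelfsys newfold using p: /crebresn, and get ok.
Invoking shelfsys pen using p: /crebresn/roja, c: drismut, and get created.
I run shelfsys strike using p: /crebresn, yielding ToolError: not empty.
Calling shelfsys pen using p: /flismere, c: brepax, giving created.
Invoking shelfsys pen using p: /flismere, c: snand, yielding overwrote.
Invoking shelfsys newfold using p: /jepli/pipro, → ok.
Calling shelfsys quote using p: /flismere, and see snand.
Calling gauge translate using v: -3161, u_from: B, u_to: KiB, and observe -3161/1024.
I use shelfsys pen using p: /crebresn/snisnika, c: dre, → created.
Next I call shelfsys peekin using p: /fobu, and get [].


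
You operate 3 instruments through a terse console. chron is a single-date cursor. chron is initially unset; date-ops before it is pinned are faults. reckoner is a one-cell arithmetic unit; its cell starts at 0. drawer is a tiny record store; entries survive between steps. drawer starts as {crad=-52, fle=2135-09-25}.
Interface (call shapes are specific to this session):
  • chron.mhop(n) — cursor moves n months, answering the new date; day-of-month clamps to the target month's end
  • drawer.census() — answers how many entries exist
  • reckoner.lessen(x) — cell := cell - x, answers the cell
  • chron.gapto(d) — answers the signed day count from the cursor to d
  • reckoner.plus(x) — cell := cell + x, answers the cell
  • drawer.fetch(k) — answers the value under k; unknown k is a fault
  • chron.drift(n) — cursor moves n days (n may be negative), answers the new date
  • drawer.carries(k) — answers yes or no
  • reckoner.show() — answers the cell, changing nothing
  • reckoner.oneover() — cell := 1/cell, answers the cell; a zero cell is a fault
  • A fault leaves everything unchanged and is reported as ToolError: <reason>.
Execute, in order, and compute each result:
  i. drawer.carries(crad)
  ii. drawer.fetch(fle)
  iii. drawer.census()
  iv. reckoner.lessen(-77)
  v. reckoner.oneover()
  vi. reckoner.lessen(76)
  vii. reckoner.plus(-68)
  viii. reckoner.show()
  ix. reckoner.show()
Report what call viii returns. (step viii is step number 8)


Answer: -11087/77

Derivation:
-- drawer.carries(crad) : yes
-- drawer.fetch(fle) : 2135-09-25
-- drawer.census() : 2
-- reckoner.lessen(-77) : 77
-- reckoner.oneover() : 1/77
-- reckoner.lessen(76) : -5851/77
-- reckoner.plus(-68) : -11087/77
-- reckoner.show() : -11087/77
-- reckoner.show() : -11087/77


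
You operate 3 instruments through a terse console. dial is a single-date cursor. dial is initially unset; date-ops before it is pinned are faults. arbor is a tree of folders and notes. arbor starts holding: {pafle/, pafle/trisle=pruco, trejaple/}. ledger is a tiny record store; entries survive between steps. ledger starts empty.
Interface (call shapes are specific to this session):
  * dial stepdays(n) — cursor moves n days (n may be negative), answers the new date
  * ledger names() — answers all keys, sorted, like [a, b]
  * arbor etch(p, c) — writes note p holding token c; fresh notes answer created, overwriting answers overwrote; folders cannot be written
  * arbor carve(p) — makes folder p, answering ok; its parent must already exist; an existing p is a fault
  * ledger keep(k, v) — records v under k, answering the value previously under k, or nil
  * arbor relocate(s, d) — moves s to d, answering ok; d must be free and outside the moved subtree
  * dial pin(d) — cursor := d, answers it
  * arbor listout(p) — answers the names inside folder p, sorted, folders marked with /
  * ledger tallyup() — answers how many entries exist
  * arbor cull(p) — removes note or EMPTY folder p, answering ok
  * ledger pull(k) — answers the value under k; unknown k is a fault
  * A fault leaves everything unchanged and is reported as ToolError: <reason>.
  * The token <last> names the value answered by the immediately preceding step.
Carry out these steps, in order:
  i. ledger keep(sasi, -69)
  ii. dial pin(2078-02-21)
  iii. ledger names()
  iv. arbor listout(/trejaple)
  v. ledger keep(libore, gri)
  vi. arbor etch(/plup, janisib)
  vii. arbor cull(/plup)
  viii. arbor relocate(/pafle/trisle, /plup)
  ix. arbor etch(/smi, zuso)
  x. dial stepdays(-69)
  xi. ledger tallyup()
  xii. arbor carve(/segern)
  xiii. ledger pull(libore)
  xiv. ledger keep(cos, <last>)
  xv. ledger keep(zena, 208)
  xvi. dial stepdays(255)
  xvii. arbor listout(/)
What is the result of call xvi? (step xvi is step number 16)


Answer: 2078-08-26

Derivation:
I invoke ledger keep passing k='sasi', v='-69', giving nil.
Invoking dial pin passing d='2078-02-21', giving 2078-02-21.
I run ledger names, → [sasi].
I call arbor listout passing p='/trejaple', and observe [].
I try ledger keep passing k='libore', v='gri', giving nil.
Invoking arbor etch passing p='/plup', c='janisib', which returns created.
Calling arbor cull passing p='/plup', which returns ok.
I use arbor relocate passing s='/pafle/trisle', d='/plup', and observe ok.
Then arbor etch passing p='/smi', c='zuso', which returns created.
I try dial stepdays passing n='-69', which returns 2077-12-14.
I run ledger tallyup, and get 2.
I call arbor carve passing p='/segern', yielding ok.
I use ledger pull passing k='libore', giving gri.
I run ledger keep passing k='cos', v='<last>', → nil.
Then ledger keep passing k='zena', v='208', → nil.
I run dial stepdays passing n='255', and see 2078-08-26.
Using arbor listout passing p='/', → [pafle/, plup, segern/, smi, trejaple/].
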